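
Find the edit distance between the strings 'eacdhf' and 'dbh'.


Building DP table for s1='eacdhf' (len 6) and s2='dbh' (len 3):
       d  b  h
    0  1  2  3
  e 1  1  2  3
  a 2  2  2  3
  c 3  3  3  3
  d 4  3  4  4
  h 5  4  4  4
  f 6  5  5  5
Edit distance = dp[6][3] = 5

5


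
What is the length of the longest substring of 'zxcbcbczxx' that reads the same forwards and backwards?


Scanning 'zxcbcbczxx' for palindromic substrings.
Substring at positions 2-6: 'cbcbc'.
Check: reverse('cbcbc') = 'cbcbc' -> palindrome confirmed.
Neighbouring characters ('x' / 'z') break symmetry, so it cannot extend further.
No longer palindromic substring exists; longest length = 5

5


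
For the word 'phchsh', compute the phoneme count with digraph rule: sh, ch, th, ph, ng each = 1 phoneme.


Parsing 'phchsh' greedily, digraphs first:
  'ph' -> digraph (1 consonant phoneme) (phonemes so far: 1)
  'ch' -> digraph (1 consonant phoneme) (phonemes so far: 2)
  'sh' -> digraph (1 consonant phoneme) (phonemes so far: 3)
Total phonemes: 3

3


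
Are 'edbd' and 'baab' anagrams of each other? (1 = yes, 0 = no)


Sort characters of 'edbd': 'bdde'
Sort characters of 'baab': 'aabb'
Sorted forms differ -> they are NOT anagrams
Result: 0

0


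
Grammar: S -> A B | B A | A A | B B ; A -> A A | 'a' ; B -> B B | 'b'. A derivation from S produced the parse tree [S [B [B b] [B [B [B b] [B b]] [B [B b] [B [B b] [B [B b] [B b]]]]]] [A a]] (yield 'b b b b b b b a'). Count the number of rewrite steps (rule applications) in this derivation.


Every bracketed nonterminal node [X ...] in the tree is produced by exactly one rule application.
Reading the tree off as a leftmost derivation:
  Step 1: S  =>  B A   (applied S -> B A)
  Step 2: B A  =>  B B A   (applied B -> B B)
  Step 3: B B A  =>  b B A   (applied B -> b)
  Step 4: b B A  =>  b B B A   (applied B -> B B)
  Step 5: b B B A  =>  b B B B A   (applied B -> B B)
  Step 6: b B B B A  =>  b b B B A   (applied B -> b)
  Step 7: b b B B A  =>  b b b B A   (applied B -> b)
  Step 8: b b b B A  =>  b b b B B A   (applied B -> B B)
  Step 9: b b b B B A  =>  b b b b B A   (applied B -> b)
  Step 10: b b b b B A  =>  b b b b B B A   (applied B -> B B)
  Step 11: b b b b B B A  =>  b b b b b B A   (applied B -> b)
  Step 12: b b b b b B A  =>  b b b b b B B A   (applied B -> B B)
  Step 13: b b b b b B B A  =>  b b b b b b B A   (applied B -> b)
  Step 14: b b b b b b B A  =>  b b b b b b b A   (applied B -> b)
  Step 15: b b b b b b b A  =>  b b b b b b b a   (applied A -> a)
Final yield: b b b b b b b a
Total rewrite steps: 15

15


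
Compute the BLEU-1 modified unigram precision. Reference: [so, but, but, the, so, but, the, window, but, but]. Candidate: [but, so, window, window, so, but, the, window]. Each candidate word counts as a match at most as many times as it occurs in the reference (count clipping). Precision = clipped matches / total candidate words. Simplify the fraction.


Reference word counts: {'but': 5, 'so': 2, 'the': 2, 'window': 1}
Checking each candidate word (with clipping):
  'but' -> in reference (ref count 5, used 1/5) -> match (matches: 1)
  'so' -> in reference (ref count 2, used 1/2) -> match (matches: 2)
  'window' -> in reference (ref count 1, used 1/1) -> match (matches: 3)
  'window' -> ref count 1 already used up (1/1) -> clipped, no match (matches: 3)
  'so' -> in reference (ref count 2, used 2/2) -> match (matches: 4)
  'but' -> in reference (ref count 5, used 2/5) -> match (matches: 5)
  'the' -> in reference (ref count 2, used 1/2) -> match (matches: 6)
  'window' -> ref count 1 already used up (1/1) -> clipped, no match (matches: 6)
Clipped matches: 6, Candidate length: 8
Precision = 6/8 = 3/4

3/4


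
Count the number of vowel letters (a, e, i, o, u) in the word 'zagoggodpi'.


Scanning each character of 'zagoggodpi':
  Position 1: 'z' -> consonant (running count: 0)
  Position 2: 'a' -> vowel (running count: 1)
  Position 3: 'g' -> consonant (running count: 1)
  Position 4: 'o' -> vowel (running count: 2)
  Position 5: 'g' -> consonant (running count: 2)
  Position 6: 'g' -> consonant (running count: 2)
  Position 7: 'o' -> vowel (running count: 3)
  Position 8: 'd' -> consonant (running count: 3)
  Position 9: 'p' -> consonant (running count: 3)
  Position 10: 'i' -> vowel (running count: 4)
Total vowels: 4

4


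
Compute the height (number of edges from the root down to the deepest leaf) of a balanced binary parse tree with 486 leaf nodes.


In a balanced binary tree with n leaves the deepest leaf is ceil(log2(n)) edges below the root.
log2(486) = 8.9248
ceil(8.9248) = 9
height (edges) = 9

9


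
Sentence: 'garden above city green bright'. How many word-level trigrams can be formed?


Word trigrams from [5] words:
  Trigram 1: (garden above city)
  Trigram 2: (above city green)
  Trigram 3: (city green bright)
Total word trigrams: 5 - 2 = 3

3


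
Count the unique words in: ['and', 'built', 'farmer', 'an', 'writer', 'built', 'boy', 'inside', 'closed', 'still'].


Listing all tokens and tracking unique types:
  Token 1: 'and' -> NEW (unique so far: 1)
  Token 2: 'built' -> NEW (unique so far: 2)
  Token 3: 'farmer' -> NEW (unique so far: 3)
  Token 4: 'an' -> NEW (unique so far: 4)
  Token 5: 'writer' -> NEW (unique so far: 5)
  Token 6: 'built' -> duplicate (unique so far: 5)
  Token 7: 'boy' -> NEW (unique so far: 6)
  Token 8: 'inside' -> NEW (unique so far: 7)
  Token 9: 'closed' -> NEW (unique so far: 8)
  Token 10: 'still' -> NEW (unique so far: 9)
Unique types: ('an', 'and', 'boy', 'built', 'closed', 'farmer', 'inside', 'still', 'writer')
Vocabulary size: 9

9


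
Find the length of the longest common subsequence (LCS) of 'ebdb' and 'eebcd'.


DP table for LCS of 'ebdb' and 'eebcd':
       e  e  b  c  d
    0  0  0  0  0  0
  e 0  1  1  1  1  1
  b 0  1  1  2  2  2
  d 0  1  1  2  2  3
  b 0  1  1  2  2  3
LCS: 'ebd'
LCS length = 3

3


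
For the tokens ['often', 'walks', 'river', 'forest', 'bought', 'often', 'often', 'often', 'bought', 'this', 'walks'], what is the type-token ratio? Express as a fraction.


Tokens: 11
Unique types: ('bought', 'forest', 'often', 'river', 'this', 'walks') = 6
TTR = 6/11
Already in lowest terms.

6/11


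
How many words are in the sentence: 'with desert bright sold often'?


Counting words by splitting on spaces:
  Word 1: 'with'
  Word 2: 'desert'
  Word 3: 'bright'
  Word 4: 'sold'
  Word 5: 'often'
Total words: 5

5


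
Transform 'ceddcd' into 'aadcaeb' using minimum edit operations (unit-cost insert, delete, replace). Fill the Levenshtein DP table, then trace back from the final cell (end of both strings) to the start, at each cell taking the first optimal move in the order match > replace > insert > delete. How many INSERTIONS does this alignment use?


Edit distance = 6. Backtracking from cell (6, 7) with preference match > replace > insert > delete,
then listing the resulting alignment 'ceddcd' -> 'aadcaeb' left to right:
  Step 1: replace c->a
  Step 2: replace e->a
  Step 3: keep 'd'
  Step 4: insert 'c' [insertion #1]
  Step 5: replace d->a
  Step 6: replace c->e
  Step 7: replace d->b
Total insertions: 1

1


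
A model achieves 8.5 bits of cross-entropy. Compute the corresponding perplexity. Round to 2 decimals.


Perplexity formula: PP = 2^H
H = 8.5
PP = 2^8.5
Decompose: 2^8.5 = 2^8 * 2^0.5 = 2^8 * sqrt(2)
2^8 = 256, sqrt(2) ~ 1.4142136
PP ~ 256 * 1.4142136 = 362.0386816
Rounded to 2 decimals: 362.04

362.04


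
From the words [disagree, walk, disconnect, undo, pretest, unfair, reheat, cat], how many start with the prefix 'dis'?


Checking each word for prefix 'dis':
  'disagree' -> YES, starts with 'dis' (count: 1)
  'walk' -> no (count: 1)
  'disconnect' -> YES, starts with 'dis' (count: 2)
  'undo' -> no (count: 2)
  'pretest' -> no (count: 2)
  'unfair' -> no (count: 2)
  'reheat' -> no (count: 2)
  'cat' -> no (count: 2)
Total with prefix 'dis': 2

2


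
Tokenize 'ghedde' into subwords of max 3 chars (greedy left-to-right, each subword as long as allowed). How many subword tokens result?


'ghedde' has 6 characters.
Chunking with max size 3:
  Chunk 1: 'ghe' (positions 0-2)
  Chunk 2: 'dde' (positions 3-5)
Total chunks: ceil(6 / 3) = 2

2


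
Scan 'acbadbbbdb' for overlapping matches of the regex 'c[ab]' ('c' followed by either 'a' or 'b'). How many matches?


Pattern: c[ab] means 'c' followed by either 'a' or 'b'.
Scanning 'acbadbbbdb' position-by-position:
  Pos 0: window 'ac' -> no
  Pos 1: window 'cb' -> MATCH
  Pos 2: window 'ba' -> no
  Pos 3: window 'ad' -> no
  Pos 4: window 'db' -> no
  Pos 5: window 'bb' -> no
  Pos 6: window 'bb' -> no
  Pos 7: window 'bd' -> no
  Pos 8: window 'db' -> no
  Pos 9: window 'b' -> no
Total matches: 1

1


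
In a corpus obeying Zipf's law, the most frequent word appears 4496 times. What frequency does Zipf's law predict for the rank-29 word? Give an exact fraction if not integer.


Zipf's law: freq(rank) = f1 / rank
f1 = 4496, rank = 29
freq = 4496 / 29
GCD(4496, 29) = 1
Simplified: 4496/29

4496/29


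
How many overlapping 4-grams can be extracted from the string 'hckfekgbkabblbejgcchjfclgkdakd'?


String 'hckfekgbkabblbejgcchjfclgkdakd' has length L = 30.
Number of overlapping n-grams = L - n + 1
Substituting: 30 - 4 + 1 = 27

27


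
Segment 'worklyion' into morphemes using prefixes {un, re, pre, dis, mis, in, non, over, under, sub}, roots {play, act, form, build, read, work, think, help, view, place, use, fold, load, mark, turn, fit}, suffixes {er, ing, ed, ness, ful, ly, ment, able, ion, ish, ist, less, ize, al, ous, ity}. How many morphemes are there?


Segmenting 'worklyion' against the inventory:
  'work' -> root (morpheme 1)
  'ly' -> suffix (morpheme 2)
  'ion' -> suffix (morpheme 3)
Total morphemes: 3

3


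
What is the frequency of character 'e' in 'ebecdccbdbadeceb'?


Scanning 'ebecdccbdbadeceb' for 'e':
  Position 0: 'e' -> MATCH (count: 1)
  Position 2: 'e' -> MATCH (count: 2)
  Position 12: 'e' -> MATCH (count: 3)
  Position 14: 'e' -> MATCH (count: 4)
Total occurrences of 'e': 4

4


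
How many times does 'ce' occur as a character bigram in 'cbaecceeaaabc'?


Scanning 'cbaecceeaaabc' for bigram 'ce':
  Position 0: 'cb' -> no
  Position 1: 'ba' -> no
  Position 2: 'ae' -> no
  Position 3: 'ec' -> no
  Position 4: 'cc' -> no
  Position 5: 'ce' -> MATCH
  Position 6: 'ee' -> no
  Position 7: 'ea' -> no
  Position 8: 'aa' -> no
  Position 9: 'aa' -> no
  Position 10: 'ab' -> no
  Position 11: 'bc' -> no
Total matches: 1

1


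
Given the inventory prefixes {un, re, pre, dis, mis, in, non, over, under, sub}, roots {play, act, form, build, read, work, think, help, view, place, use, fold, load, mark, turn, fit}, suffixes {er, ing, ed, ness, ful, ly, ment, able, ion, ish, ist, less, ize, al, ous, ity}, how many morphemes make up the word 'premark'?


Segmenting 'premark' against the inventory:
  'pre' -> prefix (morpheme 1)
  'mark' -> root (morpheme 2)
Total morphemes: 2

2


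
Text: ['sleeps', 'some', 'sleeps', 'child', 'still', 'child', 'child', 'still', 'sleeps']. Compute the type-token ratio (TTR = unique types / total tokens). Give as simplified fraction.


Tokens: 9
Unique types: ('child', 'sleeps', 'some', 'still') = 4
TTR = 4/9
Already in lowest terms.

4/9


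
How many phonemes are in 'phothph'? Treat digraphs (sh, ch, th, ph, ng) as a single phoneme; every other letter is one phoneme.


Parsing 'phothph' greedily, digraphs first:
  'ph' -> digraph (1 consonant phoneme) (phonemes so far: 1)
  'o' -> vowel phoneme (phonemes so far: 2)
  'th' -> digraph (1 consonant phoneme) (phonemes so far: 3)
  'ph' -> digraph (1 consonant phoneme) (phonemes so far: 4)
Total phonemes: 4

4


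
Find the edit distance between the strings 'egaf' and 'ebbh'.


Building DP table for s1='egaf' (len 4) and s2='ebbh' (len 4):
       e  b  b  h
    0  1  2  3  4
  e 1  0  1  2  3
  g 2  1  1  2  3
  a 3  2  2  2  3
  f 4  3  3  3  3
Edit distance = dp[4][4] = 3

3


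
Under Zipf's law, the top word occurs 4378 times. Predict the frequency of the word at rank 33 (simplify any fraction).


Zipf's law: freq(rank) = f1 / rank
f1 = 4378, rank = 33
freq = 4378 / 33
GCD(4378, 33) = 11
Simplified: 398/3

398/3


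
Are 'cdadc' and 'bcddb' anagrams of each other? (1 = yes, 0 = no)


Sort characters of 'cdadc': 'accdd'
Sort characters of 'bcddb': 'bbcdd'
Sorted forms differ -> they are NOT anagrams
Result: 0

0


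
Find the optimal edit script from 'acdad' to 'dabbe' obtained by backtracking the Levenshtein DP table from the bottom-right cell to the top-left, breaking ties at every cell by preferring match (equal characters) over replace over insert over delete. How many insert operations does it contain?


Edit distance = 5. Backtracking from cell (5, 5) with preference match > replace > insert > delete,
then listing the resulting alignment 'acdad' -> 'dabbe' left to right:
  Step 1: replace a->d
  Step 2: replace c->a
  Step 3: replace d->b
  Step 4: replace a->b
  Step 5: replace d->e
Total insertions: 0

0


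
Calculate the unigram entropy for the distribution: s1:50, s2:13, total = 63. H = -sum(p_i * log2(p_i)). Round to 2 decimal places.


Computing entropy H = -sum(p_i * log2(p_i)):
  s1: p = 50/63 = 0.7937, -p*log2(p) = 0.2646
  s2: p = 13/63 = 0.2063, -p*log2(p) = 0.4698
H = sum of terms = 0.7344
Rounded to 2 decimals: 0.73

0.73


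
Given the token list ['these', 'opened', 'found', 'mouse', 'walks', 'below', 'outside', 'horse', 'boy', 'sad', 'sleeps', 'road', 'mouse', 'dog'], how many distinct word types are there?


Listing all tokens and tracking unique types:
  Token 1: 'these' -> NEW (unique so far: 1)
  Token 2: 'opened' -> NEW (unique so far: 2)
  Token 3: 'found' -> NEW (unique so far: 3)
  Token 4: 'mouse' -> NEW (unique so far: 4)
  Token 5: 'walks' -> NEW (unique so far: 5)
  Token 6: 'below' -> NEW (unique so far: 6)
  Token 7: 'outside' -> NEW (unique so far: 7)
  Token 8: 'horse' -> NEW (unique so far: 8)
  Token 9: 'boy' -> NEW (unique so far: 9)
  Token 10: 'sad' -> NEW (unique so far: 10)
  Token 11: 'sleeps' -> NEW (unique so far: 11)
  Token 12: 'road' -> NEW (unique so far: 12)
  Token 13: 'mouse' -> duplicate (unique so far: 12)
  Token 14: 'dog' -> NEW (unique so far: 13)
Unique types: ('below', 'boy', 'dog', 'found', 'horse', 'mouse', 'opened', 'outside', 'road', 'sad', 'sleeps', 'these', 'walks')
Vocabulary size: 13

13


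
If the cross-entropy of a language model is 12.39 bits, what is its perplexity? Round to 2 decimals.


Perplexity formula: PP = 2^H
H = 12.39
PP = 2^12.39
Decompose: 2^12.39 = 2^12 * 2^0.39
2^12 = 4096, 2^0.39 ~ 1.3103934
PP ~ 4096 * 1.3103934 = 5367.3713664
Rounded to 2 decimals: 5367.37

5367.37


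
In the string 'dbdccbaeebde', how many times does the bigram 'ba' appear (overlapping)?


Scanning 'dbdccbaeebde' for bigram 'ba':
  Position 0: 'db' -> no
  Position 1: 'bd' -> no
  Position 2: 'dc' -> no
  Position 3: 'cc' -> no
  Position 4: 'cb' -> no
  Position 5: 'ba' -> MATCH
  Position 6: 'ae' -> no
  Position 7: 'ee' -> no
  Position 8: 'eb' -> no
  Position 9: 'bd' -> no
  Position 10: 'de' -> no
Total matches: 1

1


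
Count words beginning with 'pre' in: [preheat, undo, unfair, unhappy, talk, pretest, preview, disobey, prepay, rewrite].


Checking each word for prefix 'pre':
  'preheat' -> YES, starts with 'pre' (count: 1)
  'undo' -> no (count: 1)
  'unfair' -> no (count: 1)
  'unhappy' -> no (count: 1)
  'talk' -> no (count: 1)
  'pretest' -> YES, starts with 'pre' (count: 2)
  'preview' -> YES, starts with 'pre' (count: 3)
  'disobey' -> no (count: 3)
  'prepay' -> YES, starts with 'pre' (count: 4)
  'rewrite' -> no (count: 4)
Total with prefix 'pre': 4

4


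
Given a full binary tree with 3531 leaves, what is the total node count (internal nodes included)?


Leaf nodes (terminals): 3531
Internal nodes = n - 1 = 3531 - 1 = 3530
Total = leaves + internal = 3531 + 3530 = 7061

7061


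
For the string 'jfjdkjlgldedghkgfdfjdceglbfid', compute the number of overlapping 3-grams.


String 'jfjdkjlgldedghkgfdfjdceglbfid' has length L = 29.
Number of overlapping n-grams = L - n + 1
Substituting: 29 - 3 + 1 = 27

27


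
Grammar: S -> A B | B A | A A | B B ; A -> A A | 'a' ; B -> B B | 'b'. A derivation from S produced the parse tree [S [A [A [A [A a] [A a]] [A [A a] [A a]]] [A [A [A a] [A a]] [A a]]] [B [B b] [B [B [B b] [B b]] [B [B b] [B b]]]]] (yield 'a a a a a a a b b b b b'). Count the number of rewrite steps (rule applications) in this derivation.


Every bracketed nonterminal node [X ...] in the tree is produced by exactly one rule application.
Reading the tree off as a leftmost derivation:
  Step 1: S  =>  A B   (applied S -> A B)
  Step 2: A B  =>  A A B   (applied A -> A A)
  Step 3: A A B  =>  A A A B   (applied A -> A A)
  Step 4: A A A B  =>  A A A A B   (applied A -> A A)
  Step 5: A A A A B  =>  a A A A B   (applied A -> a)
  Step 6: a A A A B  =>  a a A A B   (applied A -> a)
  Step 7: a a A A B  =>  a a A A A B   (applied A -> A A)
  Step 8: a a A A A B  =>  a a a A A B   (applied A -> a)
  Step 9: a a a A A B  =>  a a a a A B   (applied A -> a)
  Step 10: a a a a A B  =>  a a a a A A B   (applied A -> A A)
  Step 11: a a a a A A B  =>  a a a a A A A B   (applied A -> A A)
  Step 12: a a a a A A A B  =>  a a a a a A A B   (applied A -> a)
  Step 13: a a a a a A A B  =>  a a a a a a A B   (applied A -> a)
  Step 14: a a a a a a A B  =>  a a a a a a a B   (applied A -> a)
  Step 15: a a a a a a a B  =>  a a a a a a a B B   (applied B -> B B)
  Step 16: a a a a a a a B B  =>  a a a a a a a b B   (applied B -> b)
  Step 17: a a a a a a a b B  =>  a a a a a a a b B B   (applied B -> B B)
  Step 18: a a a a a a a b B B  =>  a a a a a a a b B B B   (applied B -> B B)
  Step 19: a a a a a a a b B B B  =>  a a a a a a a b b B B   (applied B -> b)
  Step 20: a a a a a a a b b B B  =>  a a a a a a a b b b B   (applied B -> b)
  Step 21: a a a a a a a b b b B  =>  a a a a a a a b b b B B   (applied B -> B B)
  Step 22: a a a a a a a b b b B B  =>  a a a a a a a b b b b B   (applied B -> b)
  Step 23: a a a a a a a b b b b B  =>  a a a a a a a b b b b b   (applied B -> b)
Final yield: a a a a a a a b b b b b
Total rewrite steps: 23

23


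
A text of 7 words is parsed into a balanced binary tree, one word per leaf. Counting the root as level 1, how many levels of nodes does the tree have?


In a balanced binary tree with n leaves the deepest leaf is ceil(log2(n)) edges below the root,
so counting node levels inclusive of root and leaves gives ceil(log2(n)) + 1 levels.
log2(7) = 2.8074
ceil(2.8074) = 3
levels = 3 + 1 = 4

4


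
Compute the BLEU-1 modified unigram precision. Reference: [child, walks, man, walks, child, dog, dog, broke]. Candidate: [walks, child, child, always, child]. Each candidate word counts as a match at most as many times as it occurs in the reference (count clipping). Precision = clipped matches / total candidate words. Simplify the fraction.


Reference word counts: {'broke': 1, 'child': 2, 'dog': 2, 'man': 1, 'walks': 2}
Checking each candidate word (with clipping):
  'walks' -> in reference (ref count 2, used 1/2) -> match (matches: 1)
  'child' -> in reference (ref count 2, used 1/2) -> match (matches: 2)
  'child' -> in reference (ref count 2, used 2/2) -> match (matches: 3)
  'always' -> not in reference -> no match (matches: 3)
  'child' -> ref count 2 already used up (2/2) -> clipped, no match (matches: 3)
Clipped matches: 3, Candidate length: 5
Precision = 3/5

3/5


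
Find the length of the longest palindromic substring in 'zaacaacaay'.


Scanning 'zaacaacaay' for palindromic substrings.
Substring at positions 1-8: 'aacaacaa'.
Check: reverse('aacaacaa') = 'aacaacaa' -> palindrome confirmed.
Neighbouring characters ('z' / 'y') break symmetry, so it cannot extend further.
No longer palindromic substring exists; longest length = 8

8


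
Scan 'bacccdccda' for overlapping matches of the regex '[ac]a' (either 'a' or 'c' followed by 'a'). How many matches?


Pattern: [ac]a means either 'a' or 'c' followed by 'a'.
Scanning 'bacccdccda' position-by-position:
  Pos 0: window 'ba' -> no
  Pos 1: window 'ac' -> no
  Pos 2: window 'cc' -> no
  Pos 3: window 'cc' -> no
  Pos 4: window 'cd' -> no
  Pos 5: window 'dc' -> no
  Pos 6: window 'cc' -> no
  Pos 7: window 'cd' -> no
  Pos 8: window 'da' -> no
  Pos 9: window 'a' -> no
Total matches: 0

0


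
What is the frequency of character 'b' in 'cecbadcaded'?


Scanning 'cecbadcaded' for 'b':
  Position 3: 'b' -> MATCH (count: 1)
Total occurrences of 'b': 1

1


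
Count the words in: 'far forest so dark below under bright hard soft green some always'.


Counting words by splitting on spaces:
  Word 1: 'far'
  Word 2: 'forest'
  Word 3: 'so'
  Word 4: 'dark'
  Word 5: 'below'
  Word 6: 'under'
  Word 7: 'bright'
  Word 8: 'hard'
  Word 9: 'soft'
  Word 10: 'green'
  Word 11: 'some'
  Word 12: 'always'
Total words: 12

12


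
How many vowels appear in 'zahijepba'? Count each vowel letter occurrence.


Scanning each character of 'zahijepba':
  Position 1: 'z' -> consonant (running count: 0)
  Position 2: 'a' -> vowel (running count: 1)
  Position 3: 'h' -> consonant (running count: 1)
  Position 4: 'i' -> vowel (running count: 2)
  Position 5: 'j' -> consonant (running count: 2)
  Position 6: 'e' -> vowel (running count: 3)
  Position 7: 'p' -> consonant (running count: 3)
  Position 8: 'b' -> consonant (running count: 3)
  Position 9: 'a' -> vowel (running count: 4)
Total vowels: 4

4


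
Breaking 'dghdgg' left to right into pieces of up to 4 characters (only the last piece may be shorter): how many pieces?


'dghdgg' has 6 characters.
Chunking with max size 4:
  Chunk 1: 'dghd' (positions 0-3)
  Chunk 2: 'gg' (positions 4-5)
Total chunks: ceil(6 / 4) = 2

2


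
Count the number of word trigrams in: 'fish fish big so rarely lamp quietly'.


Word trigrams from [7] words:
  Trigram 1: (fish fish big)
  Trigram 2: (fish big so)
  Trigram 3: (big so rarely)
  Trigram 4: (so rarely lamp)
  Trigram 5: (rarely lamp quietly)
Total word trigrams: 7 - 2 = 5

5


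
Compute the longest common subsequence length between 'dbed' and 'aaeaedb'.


DP table for LCS of 'dbed' and 'aaeaedb':
       a  a  e  a  e  d  b
    0  0  0  0  0  0  0  0
  d 0  0  0  0  0  0  1  1
  b 0  0  0  0  0  0  1  2
  e 0  0  0  1  1  1  1  2
  d 0  0  0  1  1  1  2  2
LCS: 'db'
LCS length = 2

2


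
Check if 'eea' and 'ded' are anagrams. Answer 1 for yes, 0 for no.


Sort characters of 'eea': 'aee'
Sort characters of 'ded': 'dde'
Sorted forms differ -> they are NOT anagrams
Result: 0

0


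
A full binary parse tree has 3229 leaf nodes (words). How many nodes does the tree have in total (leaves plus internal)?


Leaf nodes (terminals): 3229
Internal nodes = n - 1 = 3229 - 1 = 3228
Total = leaves + internal = 3229 + 3228 = 6457

6457


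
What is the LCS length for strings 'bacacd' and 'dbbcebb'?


DP table for LCS of 'bacacd' and 'dbbcebb':
       d  b  b  c  e  b  b
    0  0  0  0  0  0  0  0
  b 0  0  1  1  1  1  1  1
  a 0  0  1  1  1  1  1  1
  c 0  0  1  1  2  2  2  2
  a 0  0  1  1  2  2  2  2
  c 0  0  1  1  2  2  2  2
  d 0  1  1  1  2  2  2  2
LCS: 'bc'
LCS length = 2

2


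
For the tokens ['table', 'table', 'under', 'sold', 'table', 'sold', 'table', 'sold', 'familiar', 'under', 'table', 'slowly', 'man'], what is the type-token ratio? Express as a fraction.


Tokens: 13
Unique types: ('familiar', 'man', 'slowly', 'sold', 'table', 'under') = 6
TTR = 6/13
Already in lowest terms.

6/13


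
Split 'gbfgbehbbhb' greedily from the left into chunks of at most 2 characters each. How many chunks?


'gbfgbehbbhb' has 11 characters.
Chunking with max size 2:
  Chunk 1: 'gb' (positions 0-1)
  Chunk 2: 'fg' (positions 2-3)
  Chunk 3: 'be' (positions 4-5)
  Chunk 4: 'hb' (positions 6-7)
  Chunk 5: 'bh' (positions 8-9)
  Chunk 6: 'b' (positions 10-10)
Total chunks: ceil(11 / 2) = 6

6


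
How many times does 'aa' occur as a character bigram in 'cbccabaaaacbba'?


Scanning 'cbccabaaaacbba' for bigram 'aa':
  Position 0: 'cb' -> no
  Position 1: 'bc' -> no
  Position 2: 'cc' -> no
  Position 3: 'ca' -> no
  Position 4: 'ab' -> no
  Position 5: 'ba' -> no
  Position 6: 'aa' -> MATCH
  Position 7: 'aa' -> MATCH
  Position 8: 'aa' -> MATCH
  Position 9: 'ac' -> no
  Position 10: 'cb' -> no
  Position 11: 'bb' -> no
  Position 12: 'ba' -> no
Total matches: 3

3


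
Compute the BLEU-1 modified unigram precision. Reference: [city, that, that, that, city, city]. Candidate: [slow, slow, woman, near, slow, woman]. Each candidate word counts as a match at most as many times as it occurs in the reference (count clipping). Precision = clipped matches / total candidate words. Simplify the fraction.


Reference word counts: {'city': 3, 'that': 3}
Checking each candidate word (with clipping):
  'slow' -> not in reference -> no match (matches: 0)
  'slow' -> not in reference -> no match (matches: 0)
  'woman' -> not in reference -> no match (matches: 0)
  'near' -> not in reference -> no match (matches: 0)
  'slow' -> not in reference -> no match (matches: 0)
  'woman' -> not in reference -> no match (matches: 0)
Clipped matches: 0, Candidate length: 6
Precision = 0/6 = 0

0


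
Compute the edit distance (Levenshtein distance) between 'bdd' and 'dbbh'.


Building DP table for s1='bdd' (len 3) and s2='dbbh' (len 4):
       d  b  b  h
    0  1  2  3  4
  b 1  1  1  2  3
  d 2  1  2  2  3
  d 3  2  2  3  3
Edit distance = dp[3][4] = 3

3


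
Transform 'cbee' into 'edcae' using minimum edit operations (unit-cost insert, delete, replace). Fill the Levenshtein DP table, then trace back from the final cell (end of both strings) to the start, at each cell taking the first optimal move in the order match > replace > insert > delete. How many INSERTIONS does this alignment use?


Edit distance = 4. Backtracking from cell (4, 5) with preference match > replace > insert > delete,
then listing the resulting alignment 'cbee' -> 'edcae' left to right:
  Step 1: insert 'e' [insertion #1]
  Step 2: replace c->d
  Step 3: replace b->c
  Step 4: replace e->a
  Step 5: keep 'e'
Total insertions: 1

1


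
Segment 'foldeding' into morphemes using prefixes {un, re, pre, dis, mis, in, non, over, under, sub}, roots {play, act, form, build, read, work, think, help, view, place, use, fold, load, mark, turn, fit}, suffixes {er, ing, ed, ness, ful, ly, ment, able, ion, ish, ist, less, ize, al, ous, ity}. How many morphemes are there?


Segmenting 'foldeding' against the inventory:
  'fold' -> root (morpheme 1)
  'ed' -> suffix (morpheme 2)
  'ing' -> suffix (morpheme 3)
Total morphemes: 3

3


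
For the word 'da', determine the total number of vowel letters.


Scanning each character of 'da':
  Position 1: 'd' -> consonant (running count: 0)
  Position 2: 'a' -> vowel (running count: 1)
Total vowels: 1

1


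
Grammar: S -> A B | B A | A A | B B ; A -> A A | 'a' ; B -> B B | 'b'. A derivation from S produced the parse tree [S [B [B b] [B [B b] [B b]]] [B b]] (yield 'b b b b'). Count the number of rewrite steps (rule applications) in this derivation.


Every bracketed nonterminal node [X ...] in the tree is produced by exactly one rule application.
Reading the tree off as a leftmost derivation:
  Step 1: S  =>  B B   (applied S -> B B)
  Step 2: B B  =>  B B B   (applied B -> B B)
  Step 3: B B B  =>  b B B   (applied B -> b)
  Step 4: b B B  =>  b B B B   (applied B -> B B)
  Step 5: b B B B  =>  b b B B   (applied B -> b)
  Step 6: b b B B  =>  b b b B   (applied B -> b)
  Step 7: b b b B  =>  b b b b   (applied B -> b)
Final yield: b b b b
Total rewrite steps: 7

7


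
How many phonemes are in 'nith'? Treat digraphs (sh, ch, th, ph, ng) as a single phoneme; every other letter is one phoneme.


Parsing 'nith' greedily, digraphs first:
  'n' -> consonant phoneme (phonemes so far: 1)
  'i' -> vowel phoneme (phonemes so far: 2)
  'th' -> digraph (1 consonant phoneme) (phonemes so far: 3)
Total phonemes: 3

3


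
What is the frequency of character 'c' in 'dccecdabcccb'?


Scanning 'dccecdabcccb' for 'c':
  Position 1: 'c' -> MATCH (count: 1)
  Position 2: 'c' -> MATCH (count: 2)
  Position 4: 'c' -> MATCH (count: 3)
  Position 8: 'c' -> MATCH (count: 4)
  Position 9: 'c' -> MATCH (count: 5)
  Position 10: 'c' -> MATCH (count: 6)
Total occurrences of 'c': 6

6


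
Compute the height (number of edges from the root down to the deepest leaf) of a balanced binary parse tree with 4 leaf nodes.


In a balanced binary tree with n leaves the deepest leaf is ceil(log2(n)) edges below the root.
log2(4) = 2.0000
ceil(2.0000) = 2
height (edges) = 2

2


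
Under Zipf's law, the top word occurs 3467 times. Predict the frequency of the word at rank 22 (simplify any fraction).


Zipf's law: freq(rank) = f1 / rank
f1 = 3467, rank = 22
freq = 3467 / 22
GCD(3467, 22) = 1
Simplified: 3467/22

3467/22


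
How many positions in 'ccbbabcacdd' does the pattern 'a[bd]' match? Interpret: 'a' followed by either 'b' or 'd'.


Pattern: a[bd] means 'a' followed by either 'b' or 'd'.
Scanning 'ccbbabcacdd' position-by-position:
  Pos 0: window 'cc' -> no
  Pos 1: window 'cb' -> no
  Pos 2: window 'bb' -> no
  Pos 3: window 'ba' -> no
  Pos 4: window 'ab' -> MATCH
  Pos 5: window 'bc' -> no
  Pos 6: window 'ca' -> no
  Pos 7: window 'ac' -> no
  Pos 8: window 'cd' -> no
  Pos 9: window 'dd' -> no
  Pos 10: window 'd' -> no
Total matches: 1

1


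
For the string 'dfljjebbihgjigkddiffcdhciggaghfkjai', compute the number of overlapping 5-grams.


String 'dfljjebbihgjigkddiffcdhciggaghfkjai' has length L = 35.
Number of overlapping n-grams = L - n + 1
Substituting: 35 - 5 + 1 = 31

31


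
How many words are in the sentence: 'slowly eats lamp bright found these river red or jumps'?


Counting words by splitting on spaces:
  Word 1: 'slowly'
  Word 2: 'eats'
  Word 3: 'lamp'
  Word 4: 'bright'
  Word 5: 'found'
  Word 6: 'these'
  Word 7: 'river'
  Word 8: 'red'
  Word 9: 'or'
  Word 10: 'jumps'
Total words: 10

10


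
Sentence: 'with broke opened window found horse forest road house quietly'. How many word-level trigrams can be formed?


Word trigrams from [10] words:
  Trigram 1: (with broke opened)
  Trigram 2: (broke opened window)
  Trigram 3: (opened window found)
  Trigram 4: (window found horse)
  Trigram 5: (found horse forest)
  Trigram 6: (horse forest road)
  Trigram 7: (forest road house)
  Trigram 8: (road house quietly)
Total word trigrams: 10 - 2 = 8

8


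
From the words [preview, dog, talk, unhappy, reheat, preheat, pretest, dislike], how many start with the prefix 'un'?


Checking each word for prefix 'un':
  'preview' -> no (count: 0)
  'dog' -> no (count: 0)
  'talk' -> no (count: 0)
  'unhappy' -> YES, starts with 'un' (count: 1)
  'reheat' -> no (count: 1)
  'preheat' -> no (count: 1)
  'pretest' -> no (count: 1)
  'dislike' -> no (count: 1)
Total with prefix 'un': 1

1


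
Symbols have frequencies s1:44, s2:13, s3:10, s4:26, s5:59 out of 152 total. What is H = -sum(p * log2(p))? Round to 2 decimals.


Computing entropy H = -sum(p_i * log2(p_i)):
  s1: p = 44/152 = 0.2895, -p*log2(p) = 0.5177
  s2: p = 13/152 = 0.0855, -p*log2(p) = 0.3034
  s3: p = 10/152 = 0.0658, -p*log2(p) = 0.2583
  s4: p = 26/152 = 0.1711, -p*log2(p) = 0.4358
  s5: p = 59/152 = 0.3882, -p*log2(p) = 0.5299
H = sum of terms = 2.0451
Rounded to 2 decimals: 2.05

2.05


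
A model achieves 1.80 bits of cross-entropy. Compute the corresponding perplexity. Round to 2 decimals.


Perplexity formula: PP = 2^H
H = 1.80
PP = 2^1.80
Decompose: 2^1.80 = 2^1 * 2^0.80
2^1 = 2, 2^0.80 ~ 1.7411011
PP ~ 2 * 1.7411011 = 3.4822022
Rounded to 2 decimals: 3.48

3.48


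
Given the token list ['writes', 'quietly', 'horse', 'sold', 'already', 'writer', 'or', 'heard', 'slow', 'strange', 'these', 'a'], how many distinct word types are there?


Listing all tokens and tracking unique types:
  Token 1: 'writes' -> NEW (unique so far: 1)
  Token 2: 'quietly' -> NEW (unique so far: 2)
  Token 3: 'horse' -> NEW (unique so far: 3)
  Token 4: 'sold' -> NEW (unique so far: 4)
  Token 5: 'already' -> NEW (unique so far: 5)
  Token 6: 'writer' -> NEW (unique so far: 6)
  Token 7: 'or' -> NEW (unique so far: 7)
  Token 8: 'heard' -> NEW (unique so far: 8)
  Token 9: 'slow' -> NEW (unique so far: 9)
  Token 10: 'strange' -> NEW (unique so far: 10)
  Token 11: 'these' -> NEW (unique so far: 11)
  Token 12: 'a' -> NEW (unique so far: 12)
Unique types: ('a', 'already', 'heard', 'horse', 'or', 'quietly', 'slow', 'sold', 'strange', 'these', 'writer', 'writes')
Vocabulary size: 12

12


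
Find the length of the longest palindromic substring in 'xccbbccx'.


Scanning 'xccbbccx' for palindromic substrings.
Substring at positions 0-7: 'xccbbccx'.
Check: reverse('xccbbccx') = 'xccbbccx' -> palindrome confirmed.
No longer palindromic substring exists; longest length = 8

8


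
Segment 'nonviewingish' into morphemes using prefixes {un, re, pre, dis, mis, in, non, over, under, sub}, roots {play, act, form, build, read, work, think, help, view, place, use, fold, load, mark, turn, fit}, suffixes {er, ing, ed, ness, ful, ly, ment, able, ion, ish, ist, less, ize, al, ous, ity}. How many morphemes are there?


Segmenting 'nonviewingish' against the inventory:
  'non' -> prefix (morpheme 1)
  'view' -> root (morpheme 2)
  'ing' -> suffix (morpheme 3)
  'ish' -> suffix (morpheme 4)
Total morphemes: 4

4


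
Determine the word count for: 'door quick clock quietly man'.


Counting words by splitting on spaces:
  Word 1: 'door'
  Word 2: 'quick'
  Word 3: 'clock'
  Word 4: 'quietly'
  Word 5: 'man'
Total words: 5

5


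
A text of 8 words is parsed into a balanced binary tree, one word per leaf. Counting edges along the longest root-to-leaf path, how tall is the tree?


In a balanced binary tree with n leaves the deepest leaf is ceil(log2(n)) edges below the root.
log2(8) = 3.0000
ceil(3.0000) = 3
height (edges) = 3

3


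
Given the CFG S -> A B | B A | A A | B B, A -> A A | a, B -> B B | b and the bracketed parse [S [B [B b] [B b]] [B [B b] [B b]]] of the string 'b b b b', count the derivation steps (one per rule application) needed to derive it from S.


Every bracketed nonterminal node [X ...] in the tree is produced by exactly one rule application.
Reading the tree off as a leftmost derivation:
  Step 1: S  =>  B B   (applied S -> B B)
  Step 2: B B  =>  B B B   (applied B -> B B)
  Step 3: B B B  =>  b B B   (applied B -> b)
  Step 4: b B B  =>  b b B   (applied B -> b)
  Step 5: b b B  =>  b b B B   (applied B -> B B)
  Step 6: b b B B  =>  b b b B   (applied B -> b)
  Step 7: b b b B  =>  b b b b   (applied B -> b)
Final yield: b b b b
Total rewrite steps: 7

7


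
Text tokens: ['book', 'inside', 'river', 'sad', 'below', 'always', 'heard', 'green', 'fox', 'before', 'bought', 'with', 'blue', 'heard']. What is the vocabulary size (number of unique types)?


Listing all tokens and tracking unique types:
  Token 1: 'book' -> NEW (unique so far: 1)
  Token 2: 'inside' -> NEW (unique so far: 2)
  Token 3: 'river' -> NEW (unique so far: 3)
  Token 4: 'sad' -> NEW (unique so far: 4)
  Token 5: 'below' -> NEW (unique so far: 5)
  Token 6: 'always' -> NEW (unique so far: 6)
  Token 7: 'heard' -> NEW (unique so far: 7)
  Token 8: 'green' -> NEW (unique so far: 8)
  Token 9: 'fox' -> NEW (unique so far: 9)
  Token 10: 'before' -> NEW (unique so far: 10)
  Token 11: 'bought' -> NEW (unique so far: 11)
  Token 12: 'with' -> NEW (unique so far: 12)
  Token 13: 'blue' -> NEW (unique so far: 13)
  Token 14: 'heard' -> duplicate (unique so far: 13)
Unique types: ('always', 'before', 'below', 'blue', 'book', 'bought', 'fox', 'green', 'heard', 'inside', 'river', 'sad', 'with')
Vocabulary size: 13

13


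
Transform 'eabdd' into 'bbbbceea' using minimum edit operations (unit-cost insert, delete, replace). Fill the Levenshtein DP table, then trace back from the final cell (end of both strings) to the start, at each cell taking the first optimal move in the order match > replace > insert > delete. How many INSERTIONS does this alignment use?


Edit distance = 7. Backtracking from cell (5, 8) with preference match > replace > insert > delete,
then listing the resulting alignment 'eabdd' -> 'bbbbceea' left to right:
  Step 1: insert 'b' [insertion #1]
  Step 2: replace e->b
  Step 3: replace a->b
  Step 4: keep 'b'
  Step 5: insert 'c' [insertion #2]
  Step 6: insert 'e' [insertion #3]
  Step 7: replace d->e
  Step 8: replace d->a
Total insertions: 3

3


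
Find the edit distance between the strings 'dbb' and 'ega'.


Building DP table for s1='dbb' (len 3) and s2='ega' (len 3):
       e  g  a
    0  1  2  3
  d 1  1  2  3
  b 2  2  2  3
  b 3  3  3  3
Edit distance = dp[3][3] = 3

3


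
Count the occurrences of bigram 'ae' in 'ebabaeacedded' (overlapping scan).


Scanning 'ebabaeacedded' for bigram 'ae':
  Position 0: 'eb' -> no
  Position 1: 'ba' -> no
  Position 2: 'ab' -> no
  Position 3: 'ba' -> no
  Position 4: 'ae' -> MATCH
  Position 5: 'ea' -> no
  Position 6: 'ac' -> no
  Position 7: 'ce' -> no
  Position 8: 'ed' -> no
  Position 9: 'dd' -> no
  Position 10: 'de' -> no
  Position 11: 'ed' -> no
Total matches: 1

1


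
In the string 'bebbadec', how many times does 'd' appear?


Scanning 'bebbadec' for 'd':
  Position 5: 'd' -> MATCH (count: 1)
Total occurrences of 'd': 1

1


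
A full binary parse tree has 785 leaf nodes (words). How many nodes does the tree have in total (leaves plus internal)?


Leaf nodes (terminals): 785
Internal nodes = n - 1 = 785 - 1 = 784
Total = leaves + internal = 785 + 784 = 1569

1569


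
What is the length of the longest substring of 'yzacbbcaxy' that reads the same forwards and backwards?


Scanning 'yzacbbcaxy' for palindromic substrings.
Substring at positions 2-7: 'acbbca'.
Check: reverse('acbbca') = 'acbbca' -> palindrome confirmed.
Neighbouring characters ('z' / 'x') break symmetry, so it cannot extend further.
No longer palindromic substring exists; longest length = 6

6


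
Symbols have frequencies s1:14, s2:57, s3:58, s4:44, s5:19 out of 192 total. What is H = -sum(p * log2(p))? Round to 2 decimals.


Computing entropy H = -sum(p_i * log2(p_i)):
  s1: p = 14/192 = 0.0729, -p*log2(p) = 0.2755
  s2: p = 57/192 = 0.2969, -p*log2(p) = 0.5201
  s3: p = 58/192 = 0.3021, -p*log2(p) = 0.5217
  s4: p = 44/192 = 0.2292, -p*log2(p) = 0.4871
  s5: p = 19/192 = 0.0990, -p*log2(p) = 0.3302
H = sum of terms = 2.1346
Rounded to 2 decimals: 2.13

2.13


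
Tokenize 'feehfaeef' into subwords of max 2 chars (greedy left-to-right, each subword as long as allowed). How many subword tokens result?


'feehfaeef' has 9 characters.
Chunking with max size 2:
  Chunk 1: 'fe' (positions 0-1)
  Chunk 2: 'eh' (positions 2-3)
  Chunk 3: 'fa' (positions 4-5)
  Chunk 4: 'ee' (positions 6-7)
  Chunk 5: 'f' (positions 8-8)
Total chunks: ceil(9 / 2) = 5

5


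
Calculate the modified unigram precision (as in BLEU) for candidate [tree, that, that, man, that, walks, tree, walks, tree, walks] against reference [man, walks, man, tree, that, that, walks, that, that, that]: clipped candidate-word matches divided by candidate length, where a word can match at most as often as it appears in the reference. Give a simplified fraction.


Reference word counts: {'man': 2, 'that': 5, 'tree': 1, 'walks': 2}
Checking each candidate word (with clipping):
  'tree' -> in reference (ref count 1, used 1/1) -> match (matches: 1)
  'that' -> in reference (ref count 5, used 1/5) -> match (matches: 2)
  'that' -> in reference (ref count 5, used 2/5) -> match (matches: 3)
  'man' -> in reference (ref count 2, used 1/2) -> match (matches: 4)
  'that' -> in reference (ref count 5, used 3/5) -> match (matches: 5)
  'walks' -> in reference (ref count 2, used 1/2) -> match (matches: 6)
  'tree' -> ref count 1 already used up (1/1) -> clipped, no match (matches: 6)
  'walks' -> in reference (ref count 2, used 2/2) -> match (matches: 7)
  'tree' -> ref count 1 already used up (1/1) -> clipped, no match (matches: 7)
  'walks' -> ref count 2 already used up (2/2) -> clipped, no match (matches: 7)
Clipped matches: 7, Candidate length: 10
Precision = 7/10

7/10
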